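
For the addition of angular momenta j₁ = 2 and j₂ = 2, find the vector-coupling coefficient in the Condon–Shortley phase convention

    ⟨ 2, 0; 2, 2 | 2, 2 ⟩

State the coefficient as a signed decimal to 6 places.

triangle: 2!×2!×2!/7! = 8/5040
(j±m)!: 2!×2!×4!×0!×4!×0! = 2304
prefactor² = (2J+1)×Δ×N² = 128/7
  k=2: +1/(2!×0!×0!×2!×2!×0!) = 1/8
Σ = 1/8  ⇒  CG² = 128/7×1/8² = 2/7
CG = +√(2/7) = +0.534522

+√(2/7) = +0.534522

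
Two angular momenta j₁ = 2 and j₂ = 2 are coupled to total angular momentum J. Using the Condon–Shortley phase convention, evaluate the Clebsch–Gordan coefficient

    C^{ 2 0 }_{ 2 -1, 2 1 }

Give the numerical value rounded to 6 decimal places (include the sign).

j₁+j₂−J=2  J+j₁−j₂=2  J−j₁+j₂=2  j₁+j₂+J+1=7
(j₁±m₁, j₂±m₂, J±M) = (1,3,3,1,2,2)
P² = 8/7
sum k=1..2:
  [1] −1/4 = -1/4
  [2] +1/2 = 1/2
S = 1/4
C² = P²·S² = 1/14 ; C = +0.267261

+√(1/14) = +0.267261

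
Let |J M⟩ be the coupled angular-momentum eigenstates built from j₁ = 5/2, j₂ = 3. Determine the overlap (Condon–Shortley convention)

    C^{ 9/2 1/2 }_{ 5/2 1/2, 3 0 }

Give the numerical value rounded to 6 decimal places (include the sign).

triangle: 1!×4!×5!/11! = 2880/39916800
(j±m)!: 3!×2!×3!×3!×5!×4! = 1244160
prefactor² = (2J+1)×Δ×N² = 69120/77
  k=0: +1/(0!×1!×2!×3!×2!×2!) = 1/48
  k=1: −1/(1!×0!×1!×2!×3!×3!) = -1/72
Σ = 1/144  ⇒  CG² = 69120/77×1/144² = 10/231
CG = +√(10/231) = +0.208063

+√(10/231) ≈ +0.208063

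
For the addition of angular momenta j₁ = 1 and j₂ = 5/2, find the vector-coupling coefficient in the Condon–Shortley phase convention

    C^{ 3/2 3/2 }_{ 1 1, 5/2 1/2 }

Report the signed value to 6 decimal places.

+0.258199

j₁+j₂−J=2  J+j₁−j₂=0  J−j₁+j₂=3  j₁+j₂+J+1=6
(j₁±m₁, j₂±m₂, J±M) = (2,0,3,2,3,0)
P² = 48/5
sum k=0..0:
  [0] +1/12 = 1/12
S = 1/12
C² = P²·S² = 1/15 ; C = +0.258199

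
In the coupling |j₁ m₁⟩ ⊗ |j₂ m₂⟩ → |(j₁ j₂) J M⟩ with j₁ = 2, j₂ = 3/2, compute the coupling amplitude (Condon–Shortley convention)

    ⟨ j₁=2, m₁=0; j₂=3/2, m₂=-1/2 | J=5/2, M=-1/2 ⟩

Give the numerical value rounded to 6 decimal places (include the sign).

√[6·1!3!2!/7! · 2!2!1!2!2!3!] = √(48/35)
  +(−1)^0/∏(0,1,2,1,1,1)! = 1/2  (running 1/2)
  +(−1)^1/∏(1,0,1,0,2,2)! = -1/4  (running 1/4)
⟨..|..⟩ = √(48/35)·(1/4) = +0.292770

+√(3/35) ≈ +0.292770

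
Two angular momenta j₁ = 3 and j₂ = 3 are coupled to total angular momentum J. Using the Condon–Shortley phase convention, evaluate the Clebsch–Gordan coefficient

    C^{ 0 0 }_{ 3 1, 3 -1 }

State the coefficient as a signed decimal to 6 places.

triangle: 6!·0!·0!/7! = 720/5040
(j±m)!: 4!·2!·2!·4!·0!·0! = 2304
prefactor² = (2J+1)·Δ·N² = 2304/7
  k=2: +1/(2!·4!·0!·0!·0!·0!) = 1/48
Σ = 1/48  ⇒  CG² = 2304/7·1/48² = 1/7
CG = +√(1/7) = +0.377964

+√(1/7) = +0.377964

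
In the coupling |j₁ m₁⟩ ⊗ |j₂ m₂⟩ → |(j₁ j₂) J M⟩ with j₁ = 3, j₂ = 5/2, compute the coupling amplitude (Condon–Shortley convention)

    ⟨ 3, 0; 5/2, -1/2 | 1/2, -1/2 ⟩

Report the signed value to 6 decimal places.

+0.377964  (= +√(1/7))

j₁+j₂−J=5  J+j₁−j₂=1  J−j₁+j₂=0  j₁+j₂+J+1=7
(j₁±m₁, j₂±m₂, J±M) = (3,3,2,3,0,1)
P² = 144/7
sum k=2..2:
  [2] +1/12 = 1/12
S = 1/12
C² = P²·S² = 1/7 ; C = +0.377964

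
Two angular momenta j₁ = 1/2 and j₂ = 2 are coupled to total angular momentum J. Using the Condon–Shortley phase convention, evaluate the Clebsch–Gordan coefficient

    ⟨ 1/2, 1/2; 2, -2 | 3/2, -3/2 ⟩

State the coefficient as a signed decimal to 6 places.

j₁+j₂−J=1  J+j₁−j₂=0  J−j₁+j₂=3  j₁+j₂+J+1=5
(j₁±m₁, j₂±m₂, J±M) = (1,0,0,4,0,3)
P² = 144/5
sum k=0..0:
  [0] +1/6 = 1/6
S = 1/6
C² = P²·S² = 4/5 ; C = +0.894427

+0.894427  (= +√(4/5))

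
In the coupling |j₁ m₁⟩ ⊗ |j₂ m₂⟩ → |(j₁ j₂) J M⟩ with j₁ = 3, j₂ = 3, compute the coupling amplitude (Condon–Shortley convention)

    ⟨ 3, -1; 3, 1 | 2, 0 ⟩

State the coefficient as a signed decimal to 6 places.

-0.327327  (= −√(3/28))

√[5·4!2!2!/9! · 2!4!4!2!2!2!] = √(256/21)
  +(−1)^2/∏(2,2,2,2,0,0)! = 1/16  (running 1/16)
  +(−1)^3/∏(3,1,1,1,1,1)! = -1/6  (running -5/48)
  +(−1)^4/∏(4,0,0,0,2,2)! = 1/96  (running -3/32)
⟨..|..⟩ = √(256/21)·(-3/32) = -0.327327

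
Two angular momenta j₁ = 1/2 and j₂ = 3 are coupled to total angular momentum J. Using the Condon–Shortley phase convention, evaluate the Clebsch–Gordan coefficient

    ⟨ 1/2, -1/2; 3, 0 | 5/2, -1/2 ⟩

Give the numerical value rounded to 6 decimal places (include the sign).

−√(3/7) ≈ -0.654654

j₁+j₂−J=1  J+j₁−j₂=0  J−j₁+j₂=5  j₁+j₂+J+1=7
(j₁±m₁, j₂±m₂, J±M) = (0,1,3,3,2,3)
P² = 432/7
sum k=1..1:
  [1] −1/12 = -1/12
S = -1/12
C² = P²·S² = 3/7 ; C = -0.654654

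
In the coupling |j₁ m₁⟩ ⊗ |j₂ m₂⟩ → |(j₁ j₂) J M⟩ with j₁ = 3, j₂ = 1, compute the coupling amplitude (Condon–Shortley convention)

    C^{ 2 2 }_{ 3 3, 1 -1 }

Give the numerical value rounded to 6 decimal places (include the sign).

j₁+j₂−J=2  J+j₁−j₂=4  J−j₁+j₂=0  j₁+j₂+J+1=7
(j₁±m₁, j₂±m₂, J±M) = (6,0,0,2,4,0)
P² = 11520/7
sum k=0..0:
  [0] +1/48 = 1/48
S = 1/48
C² = P²·S² = 5/7 ; C = +0.845154

+0.845154  (= +√(5/7))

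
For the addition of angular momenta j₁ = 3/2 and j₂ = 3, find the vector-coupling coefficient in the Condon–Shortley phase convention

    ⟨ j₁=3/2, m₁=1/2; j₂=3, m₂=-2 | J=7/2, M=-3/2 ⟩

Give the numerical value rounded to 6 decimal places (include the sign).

+0.654654  (= +√(3/7))

j₁+j₂−J=1  J+j₁−j₂=2  J−j₁+j₂=5  j₁+j₂+J+1=9
(j₁±m₁, j₂±m₂, J±M) = (2,1,1,5,2,5)
P² = 6400/21
sum k=0..1:
  [0] +1/24 = 1/24
  [1] −1/240 = -1/240
S = 3/80
C² = P²·S² = 3/7 ; C = +0.654654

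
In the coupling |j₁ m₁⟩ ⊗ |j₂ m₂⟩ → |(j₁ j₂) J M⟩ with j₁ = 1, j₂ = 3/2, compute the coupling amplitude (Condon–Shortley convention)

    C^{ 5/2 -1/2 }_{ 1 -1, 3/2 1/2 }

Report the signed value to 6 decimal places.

j₁+j₂−J=0  J+j₁−j₂=2  J−j₁+j₂=3  j₁+j₂+J+1=6
(j₁±m₁, j₂±m₂, J±M) = (0,2,2,1,2,3)
P² = 24/5
sum k=0..0:
  [0] +1/4 = 1/4
S = 1/4
C² = P²·S² = 3/10 ; C = +0.547723

+0.547723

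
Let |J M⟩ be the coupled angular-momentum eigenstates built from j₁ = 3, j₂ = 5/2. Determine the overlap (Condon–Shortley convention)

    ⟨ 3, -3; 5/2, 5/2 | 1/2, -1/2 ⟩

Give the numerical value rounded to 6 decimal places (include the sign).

√[2·5!1!0!/7! · 0!6!5!0!0!1!] = √(28800/7)
  +(−1)^5/∏(5,0,1,0,0,0)! = -1/120  (running -1/120)
⟨..|..⟩ = √(28800/7)·(-1/120) = -0.534522

-0.534522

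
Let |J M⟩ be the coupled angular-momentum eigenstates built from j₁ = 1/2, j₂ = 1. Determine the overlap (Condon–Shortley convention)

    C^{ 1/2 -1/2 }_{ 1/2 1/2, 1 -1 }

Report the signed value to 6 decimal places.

√[2·1!0!1!/3! · 1!0!0!2!0!1!] = √(2/3)
  +(−1)^0/∏(0,1,0,0,0,1)! = 1  (running 1)
⟨..|..⟩ = √(2/3)·(1) = +0.816497

+√(2/3) ≈ +0.816497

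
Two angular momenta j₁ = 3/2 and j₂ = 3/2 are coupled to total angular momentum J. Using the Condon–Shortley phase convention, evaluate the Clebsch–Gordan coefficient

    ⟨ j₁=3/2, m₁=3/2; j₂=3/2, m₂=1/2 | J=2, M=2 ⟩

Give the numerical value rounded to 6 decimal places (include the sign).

√[5·1!2!2!/6! · 3!0!2!1!4!0!] = √(8)
  +(−1)^0/∏(0,1,0,2,2,0)! = 1/4  (running 1/4)
⟨..|..⟩ = √(8)·(1/4) = +0.707107

+√(1/2) ≈ +0.707107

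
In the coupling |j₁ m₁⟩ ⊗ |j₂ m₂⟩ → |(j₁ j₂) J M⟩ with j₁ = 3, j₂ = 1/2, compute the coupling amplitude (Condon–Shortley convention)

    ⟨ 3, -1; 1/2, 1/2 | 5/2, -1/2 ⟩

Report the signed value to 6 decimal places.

j₁+j₂−J=1  J+j₁−j₂=5  J−j₁+j₂=0  j₁+j₂+J+1=7
(j₁±m₁, j₂±m₂, J±M) = (2,4,1,0,2,3)
P² = 576/7
sum k=1..1:
  [1] −1/12 = -1/12
S = -1/12
C² = P²·S² = 4/7 ; C = -0.755929

−√(4/7) = -0.755929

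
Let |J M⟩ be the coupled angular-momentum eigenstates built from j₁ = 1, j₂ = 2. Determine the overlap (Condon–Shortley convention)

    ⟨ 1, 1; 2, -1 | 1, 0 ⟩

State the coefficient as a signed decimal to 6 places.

+√(3/10) ≈ +0.547723

√[3·2!0!2!/5! · 2!0!1!3!1!1!] = √(6/5)
  +(−1)^0/∏(0,2,0,1,0,1)! = 1/2  (running 1/2)
⟨..|..⟩ = √(6/5)·(1/2) = +0.547723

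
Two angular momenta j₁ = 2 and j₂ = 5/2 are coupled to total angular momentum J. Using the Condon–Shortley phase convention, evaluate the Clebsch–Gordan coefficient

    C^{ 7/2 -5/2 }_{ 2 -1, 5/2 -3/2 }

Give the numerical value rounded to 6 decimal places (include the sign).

+0.125988

triangle: 1!·3!·4!/9! = 144/362880
(j±m)!: 1!·3!·1!·4!·1!·6! = 103680
prefactor² = (2J+1)·Δ·N² = 2304/7
  k=0: +1/(0!·1!·3!·1!·0!·3!) = 1/36
  k=1: −1/(1!·0!·2!·0!·1!·4!) = -1/48
Σ = 1/144  ⇒  CG² = 2304/7·1/144² = 1/63
CG = +√(1/63) = +0.125988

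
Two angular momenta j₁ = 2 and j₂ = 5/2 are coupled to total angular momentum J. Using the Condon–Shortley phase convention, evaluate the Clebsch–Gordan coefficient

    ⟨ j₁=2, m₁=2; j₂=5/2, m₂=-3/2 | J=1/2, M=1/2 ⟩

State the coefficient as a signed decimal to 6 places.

+0.258199

triangle: 4!×0!×1!/6! = 24/720
(j±m)!: 4!×0!×1!×4!×1!×0! = 576
prefactor² = (2J+1)×Δ×N² = 192/5
  k=0: +1/(0!×4!×0!×1!×0!×0!) = 1/24
Σ = 1/24  ⇒  CG² = 192/5×1/24² = 1/15
CG = +√(1/15) = +0.258199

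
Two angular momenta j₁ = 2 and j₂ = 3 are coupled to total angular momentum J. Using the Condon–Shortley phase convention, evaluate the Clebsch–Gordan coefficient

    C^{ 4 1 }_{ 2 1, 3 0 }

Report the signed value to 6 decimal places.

triangle: 1!×3!×5!/10! = 720/3628800
(j±m)!: 3!×1!×3!×3!×5!×3! = 155520
prefactor² = (2J+1)×Δ×N² = 1944/7
  k=0: +1/(0!×1!×1!×3!×2!×2!) = 1/24
  k=1: −1/(1!×0!×0!×2!×3!×3!) = -1/72
Σ = 1/36  ⇒  CG² = 1944/7×1/36² = 3/14
CG = +√(3/14) = +0.462910

+0.462910  (= +√(3/14))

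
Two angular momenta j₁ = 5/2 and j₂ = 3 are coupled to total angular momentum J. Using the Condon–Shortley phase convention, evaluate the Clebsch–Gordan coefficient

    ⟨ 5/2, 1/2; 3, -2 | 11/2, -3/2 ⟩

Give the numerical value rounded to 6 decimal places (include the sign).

+√(2/11) = +0.426401

triangle: 0!×5!×6!/12! = 86400/479001600
(j±m)!: 3!×2!×1!×5!×4!×7! = 174182400
prefactor² = (2J+1)×Δ×N² = 4147200/11
  k=0: +1/(0!×0!×2!×1!×3!×5!) = 1/1440
Σ = 1/1440  ⇒  CG² = 4147200/11×1/1440² = 2/11
CG = +√(2/11) = +0.426401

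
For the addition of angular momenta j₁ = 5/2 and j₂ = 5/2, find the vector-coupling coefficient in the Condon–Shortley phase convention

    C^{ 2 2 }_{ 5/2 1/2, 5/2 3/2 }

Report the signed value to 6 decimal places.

j₁+j₂−J=3  J+j₁−j₂=2  J−j₁+j₂=2  j₁+j₂+J+1=8
(j₁±m₁, j₂±m₂, J±M) = (3,2,4,1,4,0)
P² = 144/7
sum k=2..2:
  [2] +1/8 = 1/8
S = 1/8
C² = P²·S² = 9/28 ; C = +0.566947

+0.566947  (= +√(9/28))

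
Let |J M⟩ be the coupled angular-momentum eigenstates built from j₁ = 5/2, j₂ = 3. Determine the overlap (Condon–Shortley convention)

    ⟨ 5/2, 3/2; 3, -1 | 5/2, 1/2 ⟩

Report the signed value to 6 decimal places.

-0.169031  (= −√(1/35))

triangle: 3!*2!*3!/9! = 72/362880
(j±m)!: 4!*1!*2!*4!*3!*2! = 13824
prefactor² = (2J+1)*Δ*N² = 576/35
  k=0: +1/(0!*3!*1!*2!*1!*1!) = 1/12
  k=1: −1/(1!*2!*0!*1!*2!*2!) = -1/8
Σ = -1/24  ⇒  CG² = 576/35*(-1/24)² = 1/35
CG = −√(1/35) = -0.169031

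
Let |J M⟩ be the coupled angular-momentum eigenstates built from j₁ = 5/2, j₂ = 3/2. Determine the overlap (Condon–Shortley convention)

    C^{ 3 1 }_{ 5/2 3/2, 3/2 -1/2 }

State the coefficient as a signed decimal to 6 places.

triangle: 1!*4!*2!/8! = 48/40320
(j±m)!: 4!*1!*1!*2!*4!*2! = 2304
prefactor² = (2J+1)*Δ*N² = 96/5
  k=0: +1/(0!*1!*1!*1!*3!*1!) = 1/6
  k=1: −1/(1!*0!*0!*0!*4!*2!) = -1/48
Σ = 7/48  ⇒  CG² = 96/5*7/48² = 49/120
CG = +√(49/120) = +0.639010

+√(49/120) = +0.639010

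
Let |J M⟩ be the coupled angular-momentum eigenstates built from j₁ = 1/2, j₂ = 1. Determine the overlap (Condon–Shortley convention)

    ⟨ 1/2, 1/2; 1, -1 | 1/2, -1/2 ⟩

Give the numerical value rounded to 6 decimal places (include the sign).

+√(2/3) ≈ +0.816497

j₁+j₂−J=1  J+j₁−j₂=0  J−j₁+j₂=1  j₁+j₂+J+1=3
(j₁±m₁, j₂±m₂, J±M) = (1,0,0,2,0,1)
P² = 2/3
sum k=0..0:
  [0] +1/1 = 1
S = 1
C² = P²·S² = 2/3 ; C = +0.816497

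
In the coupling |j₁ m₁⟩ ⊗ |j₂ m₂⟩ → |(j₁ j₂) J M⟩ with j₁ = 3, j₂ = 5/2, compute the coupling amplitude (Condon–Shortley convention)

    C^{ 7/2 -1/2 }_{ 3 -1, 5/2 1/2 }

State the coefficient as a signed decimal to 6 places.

√[8·2!4!3!/10! · 2!4!3!2!3!4!] = √(9216/175)
  +(−1)^0/∏(0,2,4,3,0,0)! = 1/288  (running 1/288)
  +(−1)^1/∏(1,1,3,2,1,1)! = -1/12  (running -23/288)
  +(−1)^2/∏(2,0,2,1,2,2)! = 1/16  (running -5/288)
⟨..|..⟩ = √(9216/175)·(-5/288) = -0.125988

-0.125988  (= −√(1/63))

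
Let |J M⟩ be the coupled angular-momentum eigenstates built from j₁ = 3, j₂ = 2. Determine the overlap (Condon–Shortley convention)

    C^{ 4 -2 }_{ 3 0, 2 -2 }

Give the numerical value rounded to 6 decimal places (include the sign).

+0.654654  (= +√(3/7))

√[9·1!5!3!/10! · 3!3!0!4!2!6!] = √(15552/7)
  +(−1)^0/∏(0,1,3,0,2,3)! = 1/72  (running 1/72)
⟨..|..⟩ = √(15552/7)·(1/72) = +0.654654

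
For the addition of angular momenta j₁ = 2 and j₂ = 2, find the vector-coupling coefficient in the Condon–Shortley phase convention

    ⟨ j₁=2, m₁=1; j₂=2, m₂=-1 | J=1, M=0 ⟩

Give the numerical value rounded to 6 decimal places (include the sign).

√[3·3!1!1!/6! · 3!1!1!3!1!1!] = √(9/10)
  +(−1)^0/∏(0,3,1,1,0,0)! = 1/6  (running 1/6)
  +(−1)^1/∏(1,2,0,0,1,1)! = -1/2  (running -1/3)
⟨..|..⟩ = √(9/10)·(-1/3) = -0.316228

-0.316228  (= −√(1/10))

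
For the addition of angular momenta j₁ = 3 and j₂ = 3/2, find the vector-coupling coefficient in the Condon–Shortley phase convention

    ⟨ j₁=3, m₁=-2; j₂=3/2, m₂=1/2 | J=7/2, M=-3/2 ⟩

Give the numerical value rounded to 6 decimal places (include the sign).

j₁+j₂−J=1  J+j₁−j₂=5  J−j₁+j₂=2  j₁+j₂+J+1=9
(j₁±m₁, j₂±m₂, J±M) = (1,5,2,1,2,5)
P² = 6400/21
sum k=0..1:
  [0] +1/240 = 1/240
  [1] −1/24 = -1/24
S = -3/80
C² = P²·S² = 3/7 ; C = -0.654654

-0.654654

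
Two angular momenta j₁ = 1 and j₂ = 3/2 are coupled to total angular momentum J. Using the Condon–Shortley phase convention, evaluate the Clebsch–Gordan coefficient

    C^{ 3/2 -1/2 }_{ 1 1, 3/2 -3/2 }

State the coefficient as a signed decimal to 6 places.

j₁+j₂−J=1  J+j₁−j₂=1  J−j₁+j₂=2  j₁+j₂+J+1=5
(j₁±m₁, j₂±m₂, J±M) = (2,0,0,3,1,2)
P² = 8/5
sum k=0..0:
  [0] +1/2 = 1/2
S = 1/2
C² = P²·S² = 2/5 ; C = +0.632456

+√(2/5) = +0.632456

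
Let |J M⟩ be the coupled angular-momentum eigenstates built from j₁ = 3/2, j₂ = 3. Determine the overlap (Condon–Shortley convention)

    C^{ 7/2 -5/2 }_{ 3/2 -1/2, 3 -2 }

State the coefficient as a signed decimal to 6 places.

+√(1/7) ≈ +0.377964

√[8·1!2!5!/9! · 1!2!1!5!1!6!] = √(6400/7)
  +(−1)^0/∏(0,1,2,1,0,4)! = 1/48  (running 1/48)
  +(−1)^1/∏(1,0,1,0,1,5)! = -1/120  (running 1/80)
⟨..|..⟩ = √(6400/7)·(1/80) = +0.377964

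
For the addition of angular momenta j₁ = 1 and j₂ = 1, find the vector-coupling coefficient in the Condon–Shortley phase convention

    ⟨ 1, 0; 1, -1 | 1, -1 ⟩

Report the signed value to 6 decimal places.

√[3·1!1!1!/4! · 1!1!0!2!0!2!] = √(1/2)
  +(−1)^0/∏(0,1,1,0,0,1)! = 1  (running 1)
⟨..|..⟩ = √(1/2)·(1) = +0.707107

+√(1/2) ≈ +0.707107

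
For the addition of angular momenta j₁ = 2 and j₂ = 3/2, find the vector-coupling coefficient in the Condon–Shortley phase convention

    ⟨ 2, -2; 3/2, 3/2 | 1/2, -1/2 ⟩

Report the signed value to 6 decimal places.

−√(2/5) ≈ -0.632456

√[2·3!1!0!/5! · 0!4!3!0!0!1!] = √(72/5)
  +(−1)^3/∏(3,0,1,0,0,0)! = -1/6  (running -1/6)
⟨..|..⟩ = √(72/5)·(-1/6) = -0.632456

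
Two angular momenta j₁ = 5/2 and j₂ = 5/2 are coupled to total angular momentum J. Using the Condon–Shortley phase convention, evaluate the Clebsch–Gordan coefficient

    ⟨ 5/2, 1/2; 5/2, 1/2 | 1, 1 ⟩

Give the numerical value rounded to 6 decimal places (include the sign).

+0.507093  (= +√(9/35))

j₁+j₂−J=4  J+j₁−j₂=1  J−j₁+j₂=1  j₁+j₂+J+1=7
(j₁±m₁, j₂±m₂, J±M) = (3,2,3,2,2,0)
P² = 144/35
sum k=2..2:
  [2] +1/4 = 1/4
S = 1/4
C² = P²·S² = 9/35 ; C = +0.507093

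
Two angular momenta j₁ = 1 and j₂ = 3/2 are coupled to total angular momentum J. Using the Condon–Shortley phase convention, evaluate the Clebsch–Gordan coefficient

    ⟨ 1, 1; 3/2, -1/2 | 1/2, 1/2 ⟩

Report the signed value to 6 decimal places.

+√(1/6) = +0.408248

j₁+j₂−J=2  J+j₁−j₂=0  J−j₁+j₂=1  j₁+j₂+J+1=4
(j₁±m₁, j₂±m₂, J±M) = (2,0,1,2,1,0)
P² = 2/3
sum k=0..0:
  [0] +1/2 = 1/2
S = 1/2
C² = P²·S² = 1/6 ; C = +0.408248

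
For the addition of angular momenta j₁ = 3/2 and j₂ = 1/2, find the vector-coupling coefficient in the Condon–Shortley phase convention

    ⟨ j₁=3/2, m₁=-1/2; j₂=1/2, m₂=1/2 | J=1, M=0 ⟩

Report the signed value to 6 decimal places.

−√(1/2) = -0.707107

j₁+j₂−J=1  J+j₁−j₂=2  J−j₁+j₂=0  j₁+j₂+J+1=4
(j₁±m₁, j₂±m₂, J±M) = (1,2,1,0,1,1)
P² = 1/2
sum k=1..1:
  [1] −1/1 = -1
S = -1
C² = P²·S² = 1/2 ; C = -0.707107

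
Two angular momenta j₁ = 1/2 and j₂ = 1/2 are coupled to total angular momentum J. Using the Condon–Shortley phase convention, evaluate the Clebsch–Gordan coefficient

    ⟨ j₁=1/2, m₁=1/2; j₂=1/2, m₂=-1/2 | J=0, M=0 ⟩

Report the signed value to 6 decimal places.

√[1·1!0!0!/2! · 1!0!0!1!0!0!] = √(1/2)
  +(−1)^0/∏(0,1,0,0,0,0)! = 1  (running 1)
⟨..|..⟩ = √(1/2)·(1) = +0.707107

+0.707107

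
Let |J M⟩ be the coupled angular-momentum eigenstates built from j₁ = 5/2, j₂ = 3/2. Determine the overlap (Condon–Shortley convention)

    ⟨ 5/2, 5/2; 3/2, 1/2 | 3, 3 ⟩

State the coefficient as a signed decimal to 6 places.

+0.790569  (= +√(5/8))

j₁+j₂−J=1  J+j₁−j₂=4  J−j₁+j₂=2  j₁+j₂+J+1=8
(j₁±m₁, j₂±m₂, J±M) = (5,0,2,1,6,0)
P² = 1440
sum k=0..0:
  [0] +1/48 = 1/48
S = 1/48
C² = P²·S² = 5/8 ; C = +0.790569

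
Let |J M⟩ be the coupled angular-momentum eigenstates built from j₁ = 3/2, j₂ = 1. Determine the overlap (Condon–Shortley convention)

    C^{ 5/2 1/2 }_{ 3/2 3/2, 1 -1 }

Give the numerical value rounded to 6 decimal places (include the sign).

+√(1/10) = +0.316228

j₁+j₂−J=0  J+j₁−j₂=3  J−j₁+j₂=2  j₁+j₂+J+1=6
(j₁±m₁, j₂±m₂, J±M) = (3,0,0,2,3,2)
P² = 72/5
sum k=0..0:
  [0] +1/12 = 1/12
S = 1/12
C² = P²·S² = 1/10 ; C = +0.316228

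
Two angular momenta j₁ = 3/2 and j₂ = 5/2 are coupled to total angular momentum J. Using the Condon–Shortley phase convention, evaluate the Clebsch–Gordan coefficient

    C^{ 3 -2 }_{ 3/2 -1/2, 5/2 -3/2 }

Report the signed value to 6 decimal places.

j₁+j₂−J=1  J+j₁−j₂=2  J−j₁+j₂=4  j₁+j₂+J+1=8
(j₁±m₁, j₂±m₂, J±M) = (1,2,1,4,1,5)
P² = 48
sum k=0..1:
  [0] +1/12 = 1/12
  [1] −1/24 = -1/24
S = 1/24
C² = P²·S² = 1/12 ; C = +0.288675

+0.288675  (= +√(1/12))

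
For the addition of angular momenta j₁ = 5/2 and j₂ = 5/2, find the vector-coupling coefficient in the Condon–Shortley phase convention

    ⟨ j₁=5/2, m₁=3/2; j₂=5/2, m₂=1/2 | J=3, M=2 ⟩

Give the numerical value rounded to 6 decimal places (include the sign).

√[7·2!3!3!/9! · 4!1!3!2!5!1!] = √(48)
  +(−1)^0/∏(0,2,1,3,2,0)! = 1/24  (running 1/24)
  +(−1)^1/∏(1,1,0,2,3,1)! = -1/12  (running -1/24)
⟨..|..⟩ = √(48)·(-1/24) = -0.288675

-0.288675  (= −√(1/12))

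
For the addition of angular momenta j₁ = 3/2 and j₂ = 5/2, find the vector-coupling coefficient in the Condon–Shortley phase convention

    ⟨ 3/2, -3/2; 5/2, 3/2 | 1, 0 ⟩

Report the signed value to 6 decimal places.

√[3·3!0!2!/6! · 0!3!4!1!1!1!] = √(36/5)
  +(−1)^3/∏(3,0,0,1,0,1)! = -1/6  (running -1/6)
⟨..|..⟩ = √(36/5)·(-1/6) = -0.447214

−√(1/5) = -0.447214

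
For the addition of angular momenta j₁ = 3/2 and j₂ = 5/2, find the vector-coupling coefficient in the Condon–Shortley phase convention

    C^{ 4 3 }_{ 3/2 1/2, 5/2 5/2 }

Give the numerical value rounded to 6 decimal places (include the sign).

+√(3/8) ≈ +0.612372

triangle: 0!·3!·5!/9! = 720/362880
(j±m)!: 2!·1!·5!·0!·7!·1! = 1209600
prefactor² = (2J+1)·Δ·N² = 21600
  k=0: +1/(0!·0!·1!·5!·2!·0!) = 1/240
Σ = 1/240  ⇒  CG² = 21600·1/240² = 3/8
CG = +√(3/8) = +0.612372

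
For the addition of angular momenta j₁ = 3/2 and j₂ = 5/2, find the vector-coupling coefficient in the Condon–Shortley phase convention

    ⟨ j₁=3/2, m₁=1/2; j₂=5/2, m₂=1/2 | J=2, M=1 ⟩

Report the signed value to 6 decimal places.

-0.545545  (= −√(25/84))

triangle: 2!*1!*3!/7! = 12/5040
(j±m)!: 2!*1!*3!*2!*3!*1! = 144
prefactor² = (2J+1)*Δ*N² = 12/7
  k=0: +1/(0!*2!*1!*3!*0!*0!) = 1/12
  k=1: −1/(1!*1!*0!*2!*1!*1!) = -1/2
Σ = -5/12  ⇒  CG² = 12/7*(-5/12)² = 25/84
CG = −√(25/84) = -0.545545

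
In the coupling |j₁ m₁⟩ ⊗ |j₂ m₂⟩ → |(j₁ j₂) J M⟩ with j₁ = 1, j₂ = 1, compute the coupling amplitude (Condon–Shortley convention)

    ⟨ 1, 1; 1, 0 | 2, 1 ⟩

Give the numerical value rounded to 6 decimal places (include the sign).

+√(1/2) = +0.707107

triangle: 0!×2!×2!/5! = 4/120
(j±m)!: 2!×0!×1!×1!×3!×1! = 12
prefactor² = (2J+1)×Δ×N² = 2
  k=0: +1/(0!×0!×0!×1!×2!×1!) = 1/2
Σ = 1/2  ⇒  CG² = 2×1/2² = 1/2
CG = +√(1/2) = +0.707107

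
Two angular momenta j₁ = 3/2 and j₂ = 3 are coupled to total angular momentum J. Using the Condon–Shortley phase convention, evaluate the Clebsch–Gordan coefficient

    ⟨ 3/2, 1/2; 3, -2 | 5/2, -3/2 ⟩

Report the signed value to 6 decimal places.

+0.267261  (= +√(1/14))

j₁+j₂−J=2  J+j₁−j₂=1  J−j₁+j₂=4  j₁+j₂+J+1=8
(j₁±m₁, j₂±m₂, J±M) = (2,1,1,5,1,4)
P² = 288/7
sum k=0..1:
  [0] +1/12 = 1/12
  [1] −1/24 = -1/24
S = 1/24
C² = P²·S² = 1/14 ; C = +0.267261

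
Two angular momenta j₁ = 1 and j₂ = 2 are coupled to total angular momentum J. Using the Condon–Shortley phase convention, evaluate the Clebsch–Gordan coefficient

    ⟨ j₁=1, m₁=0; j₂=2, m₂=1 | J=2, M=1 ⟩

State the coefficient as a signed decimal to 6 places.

-0.408248  (= −√(1/6))

√[5·1!1!3!/6! · 1!1!3!1!3!1!] = √(3/2)
  +(−1)^0/∏(0,1,1,3,0,0)! = 1/6  (running 1/6)
  +(−1)^1/∏(1,0,0,2,1,1)! = -1/2  (running -1/3)
⟨..|..⟩ = √(3/2)·(-1/3) = -0.408248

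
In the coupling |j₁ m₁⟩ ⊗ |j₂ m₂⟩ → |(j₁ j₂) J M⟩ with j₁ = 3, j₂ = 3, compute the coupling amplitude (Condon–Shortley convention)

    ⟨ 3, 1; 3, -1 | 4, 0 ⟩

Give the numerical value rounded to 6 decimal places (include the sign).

j₁+j₂−J=2  J+j₁−j₂=4  J−j₁+j₂=4  j₁+j₂+J+1=11
(j₁±m₁, j₂±m₂, J±M) = (4,2,2,4,4,4)
P² = 663552/1925
sum k=0..2:
  [0] +1/32 = 1/32
  [1] −1/36 = -1/36
  [2] +1/1152 = 1/1152
S = 5/1152
C² = P²·S² = 1/154 ; C = +0.080582

+√(1/154) ≈ +0.080582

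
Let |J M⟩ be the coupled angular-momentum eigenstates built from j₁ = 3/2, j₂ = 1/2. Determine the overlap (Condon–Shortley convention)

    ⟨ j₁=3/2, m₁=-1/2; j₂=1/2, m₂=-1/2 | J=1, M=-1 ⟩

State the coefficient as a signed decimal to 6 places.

√[3·1!2!0!/4! · 1!2!0!1!0!2!] = √(1)
  +(−1)^0/∏(0,1,2,0,0,0)! = 1/2  (running 1/2)
⟨..|..⟩ = √(1)·(1/2) = +0.500000

+0.500000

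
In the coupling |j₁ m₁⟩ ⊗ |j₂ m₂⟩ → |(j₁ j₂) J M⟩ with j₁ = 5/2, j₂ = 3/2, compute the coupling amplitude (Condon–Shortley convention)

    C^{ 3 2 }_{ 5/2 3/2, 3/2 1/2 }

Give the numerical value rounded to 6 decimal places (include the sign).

j₁+j₂−J=1  J+j₁−j₂=4  J−j₁+j₂=2  j₁+j₂+J+1=8
(j₁±m₁, j₂±m₂, J±M) = (4,1,2,1,5,1)
P² = 48
sum k=0..1:
  [0] +1/12 = 1/12
  [1] −1/24 = -1/24
S = 1/24
C² = P²·S² = 1/12 ; C = +0.288675

+0.288675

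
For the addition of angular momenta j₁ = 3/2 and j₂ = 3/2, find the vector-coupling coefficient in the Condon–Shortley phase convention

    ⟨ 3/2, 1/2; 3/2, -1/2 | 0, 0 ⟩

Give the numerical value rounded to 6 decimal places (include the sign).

-0.500000

√[1·3!0!0!/4! · 2!1!1!2!0!0!] = √(1)
  +(−1)^1/∏(1,2,0,0,0,0)! = -1/2  (running -1/2)
⟨..|..⟩ = √(1)·(-1/2) = -0.500000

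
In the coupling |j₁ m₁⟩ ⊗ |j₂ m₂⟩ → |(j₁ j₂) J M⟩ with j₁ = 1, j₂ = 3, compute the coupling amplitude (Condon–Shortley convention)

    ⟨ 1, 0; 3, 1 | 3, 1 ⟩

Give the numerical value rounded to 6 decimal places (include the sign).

triangle: 1!×1!×5!/8! = 120/40320
(j±m)!: 1!×1!×4!×2!×4!×2! = 2304
prefactor² = (2J+1)×Δ×N² = 48
  k=0: +1/(0!×1!×1!×4!×0!×1!) = 1/24
  k=1: −1/(1!×0!×0!×3!×1!×2!) = -1/12
Σ = -1/24  ⇒  CG² = 48×(-1/24)² = 1/12
CG = −√(1/12) = -0.288675

-0.288675  (= −√(1/12))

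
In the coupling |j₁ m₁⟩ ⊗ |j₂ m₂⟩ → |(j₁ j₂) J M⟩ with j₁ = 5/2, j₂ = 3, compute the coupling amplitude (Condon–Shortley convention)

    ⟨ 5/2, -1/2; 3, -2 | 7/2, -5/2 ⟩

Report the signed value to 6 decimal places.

triangle: 2!×3!×4!/10! = 288/3628800
(j±m)!: 2!×3!×1!×5!×1!×6! = 1036800
prefactor² = (2J+1)×Δ×N² = 4608/7
  k=0: +1/(0!×2!×3!×1!×0!×3!) = 1/72
  k=1: −1/(1!×1!×2!×0!×1!×4!) = -1/48
Σ = -1/144  ⇒  CG² = 4608/7×(-1/144)² = 2/63
CG = −√(2/63) = -0.178174

-0.178174  (= −√(2/63))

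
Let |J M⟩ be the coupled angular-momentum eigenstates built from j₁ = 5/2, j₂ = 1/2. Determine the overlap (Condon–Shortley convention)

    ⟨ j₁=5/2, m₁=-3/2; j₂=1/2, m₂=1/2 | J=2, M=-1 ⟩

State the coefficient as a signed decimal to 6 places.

−√(2/3) ≈ -0.816497

√[5·1!4!0!/6! · 1!4!1!0!1!3!] = √(24)
  +(−1)^1/∏(1,0,3,0,1,0)! = -1/6  (running -1/6)
⟨..|..⟩ = √(24)·(-1/6) = -0.816497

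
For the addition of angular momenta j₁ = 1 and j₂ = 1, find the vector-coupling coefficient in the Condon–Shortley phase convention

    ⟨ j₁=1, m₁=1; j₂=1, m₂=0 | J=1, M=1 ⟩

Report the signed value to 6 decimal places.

+√(1/2) = +0.707107

√[3·1!1!1!/4! · 2!0!1!1!2!0!] = √(1/2)
  +(−1)^0/∏(0,1,0,1,1,0)! = 1  (running 1)
⟨..|..⟩ = √(1/2)·(1) = +0.707107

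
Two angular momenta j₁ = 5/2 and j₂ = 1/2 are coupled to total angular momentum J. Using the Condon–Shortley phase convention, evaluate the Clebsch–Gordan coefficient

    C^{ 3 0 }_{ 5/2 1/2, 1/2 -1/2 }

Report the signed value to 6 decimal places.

+√(1/2) = +0.707107

triangle: 0!·5!·1!/7! = 120/5040
(j±m)!: 3!·2!·0!·1!·3!·3! = 432
prefactor² = (2J+1)·Δ·N² = 72
  k=0: +1/(0!·0!·2!·0!·3!·1!) = 1/12
Σ = 1/12  ⇒  CG² = 72·1/12² = 1/2
CG = +√(1/2) = +0.707107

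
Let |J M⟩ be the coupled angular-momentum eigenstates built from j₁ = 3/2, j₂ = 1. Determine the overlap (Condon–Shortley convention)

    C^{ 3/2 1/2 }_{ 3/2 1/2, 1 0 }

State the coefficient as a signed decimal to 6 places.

√[4·1!2!1!/5! · 2!1!1!1!2!1!] = √(4/15)
  +(−1)^0/∏(0,1,1,1,1,0)! = 1  (running 1)
  +(−1)^1/∏(1,0,0,0,2,1)! = -1/2  (running 1/2)
⟨..|..⟩ = √(4/15)·(1/2) = +0.258199

+0.258199  (= +√(1/15))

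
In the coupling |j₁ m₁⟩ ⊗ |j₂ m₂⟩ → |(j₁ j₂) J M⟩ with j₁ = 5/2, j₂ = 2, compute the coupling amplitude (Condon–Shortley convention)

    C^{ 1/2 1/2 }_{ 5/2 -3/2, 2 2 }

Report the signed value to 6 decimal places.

+0.258199

√[2·4!1!0!/6! · 1!4!4!0!1!0!] = √(192/5)
  +(−1)^4/∏(4,0,0,0,1,0)! = 1/24  (running 1/24)
⟨..|..⟩ = √(192/5)·(1/24) = +0.258199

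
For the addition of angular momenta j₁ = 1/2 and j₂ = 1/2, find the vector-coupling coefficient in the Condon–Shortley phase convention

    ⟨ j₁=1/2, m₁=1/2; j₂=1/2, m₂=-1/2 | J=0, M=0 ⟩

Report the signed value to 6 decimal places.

triangle: 1!×0!×0!/2! = 1/2
(j±m)!: 1!×0!×0!×1!×0!×0! = 1
prefactor² = (2J+1)×Δ×N² = 1/2
  k=0: +1/(0!×1!×0!×0!×0!×0!) = 1
Σ = 1  ⇒  CG² = 1/2×1² = 1/2
CG = +√(1/2) = +0.707107

+0.707107  (= +√(1/2))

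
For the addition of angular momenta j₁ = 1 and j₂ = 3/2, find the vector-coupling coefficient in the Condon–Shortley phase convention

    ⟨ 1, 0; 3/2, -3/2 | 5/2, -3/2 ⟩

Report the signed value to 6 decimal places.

j₁+j₂−J=0  J+j₁−j₂=2  J−j₁+j₂=3  j₁+j₂+J+1=6
(j₁±m₁, j₂±m₂, J±M) = (1,1,0,3,1,4)
P² = 72/5
sum k=0..0:
  [0] +1/6 = 1/6
S = 1/6
C² = P²·S² = 2/5 ; C = +0.632456

+√(2/5) = +0.632456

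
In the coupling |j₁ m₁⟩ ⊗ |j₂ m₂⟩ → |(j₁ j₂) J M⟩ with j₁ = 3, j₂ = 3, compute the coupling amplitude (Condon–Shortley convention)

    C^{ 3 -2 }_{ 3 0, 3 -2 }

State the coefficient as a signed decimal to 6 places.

√[7·3!3!3!/10! · 3!3!1!5!1!5!] = √(216)
  +(−1)^0/∏(0,3,3,1,0,2)! = 1/72  (running 1/72)
  +(−1)^1/∏(1,2,2,0,1,3)! = -1/24  (running -1/36)
⟨..|..⟩ = √(216)·(-1/36) = -0.408248

−√(1/6) = -0.408248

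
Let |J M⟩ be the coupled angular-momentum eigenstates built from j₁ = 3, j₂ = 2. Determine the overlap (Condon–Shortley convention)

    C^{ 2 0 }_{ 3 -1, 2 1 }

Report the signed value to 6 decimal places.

j₁+j₂−J=3  J+j₁−j₂=3  J−j₁+j₂=1  j₁+j₂+J+1=8
(j₁±m₁, j₂±m₂, J±M) = (2,4,3,1,2,2)
P² = 36/7
sum k=2..3:
  [2] +1/4 = 1/4
  [3] −1/12 = -1/12
S = 1/6
C² = P²·S² = 1/7 ; C = +0.377964

+0.377964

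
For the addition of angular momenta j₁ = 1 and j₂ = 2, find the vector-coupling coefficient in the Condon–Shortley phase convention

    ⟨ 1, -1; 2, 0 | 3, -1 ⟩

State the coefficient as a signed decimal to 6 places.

triangle: 0!*2!*4!/7! = 48/5040
(j±m)!: 0!*2!*2!*2!*2!*4! = 384
prefactor² = (2J+1)*Δ*N² = 128/5
  k=0: +1/(0!*0!*2!*2!*0!*2!) = 1/8
Σ = 1/8  ⇒  CG² = 128/5*1/8² = 2/5
CG = +√(2/5) = +0.632456

+0.632456  (= +√(2/5))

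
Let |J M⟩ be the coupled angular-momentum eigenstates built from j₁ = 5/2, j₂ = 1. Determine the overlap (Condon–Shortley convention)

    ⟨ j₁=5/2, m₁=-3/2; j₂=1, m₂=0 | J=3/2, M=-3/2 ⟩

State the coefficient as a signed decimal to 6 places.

-0.516398

triangle: 2!×3!×0!/6! = 12/720
(j±m)!: 1!×4!×1!×1!×0!×3! = 144
prefactor² = (2J+1)×Δ×N² = 48/5
  k=1: −1/(1!×1!×3!×0!×0!×0!) = -1/6
Σ = -1/6  ⇒  CG² = 48/5×(-1/6)² = 4/15
CG = −√(4/15) = -0.516398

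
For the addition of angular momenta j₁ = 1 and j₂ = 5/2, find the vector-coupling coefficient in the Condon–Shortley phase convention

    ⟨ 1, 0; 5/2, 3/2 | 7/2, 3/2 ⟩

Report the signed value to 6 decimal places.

√[8·0!2!5!/8! · 1!1!4!1!5!2!] = √(1920/7)
  +(−1)^0/∏(0,0,1,4,1,1)! = 1/24  (running 1/24)
⟨..|..⟩ = √(1920/7)·(1/24) = +0.690066

+0.690066  (= +√(10/21))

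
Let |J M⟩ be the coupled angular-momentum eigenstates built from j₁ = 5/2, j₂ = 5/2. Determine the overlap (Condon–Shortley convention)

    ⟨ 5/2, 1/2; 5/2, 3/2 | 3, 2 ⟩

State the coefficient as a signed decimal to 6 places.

j₁+j₂−J=2  J+j₁−j₂=3  J−j₁+j₂=3  j₁+j₂+J+1=9
(j₁±m₁, j₂±m₂, J±M) = (3,2,4,1,5,1)
P² = 48
sum k=1..2:
  [1] −1/12 = -1/12
  [2] +1/24 = 1/24
S = -1/24
C² = P²·S² = 1/12 ; C = -0.288675

-0.288675  (= −√(1/12))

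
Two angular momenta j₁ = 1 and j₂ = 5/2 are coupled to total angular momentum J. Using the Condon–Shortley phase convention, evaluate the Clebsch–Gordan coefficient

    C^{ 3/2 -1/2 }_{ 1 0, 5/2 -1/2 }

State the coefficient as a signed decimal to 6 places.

-0.632456

√[4·2!0!3!/6! · 1!1!2!3!1!2!] = √(8/5)
  +(−1)^1/∏(1,1,0,1,0,2)! = -1/2  (running -1/2)
⟨..|..⟩ = √(8/5)·(-1/2) = -0.632456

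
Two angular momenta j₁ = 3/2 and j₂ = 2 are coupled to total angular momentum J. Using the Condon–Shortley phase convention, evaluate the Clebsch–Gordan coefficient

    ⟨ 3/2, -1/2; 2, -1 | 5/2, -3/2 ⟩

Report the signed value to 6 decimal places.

√[6·1!2!3!/7! · 1!2!1!3!1!4!] = √(144/35)
  +(−1)^0/∏(0,1,2,1,0,2)! = 1/4  (running 1/4)
  +(−1)^1/∏(1,0,1,0,1,3)! = -1/6  (running 1/12)
⟨..|..⟩ = √(144/35)·(1/12) = +0.169031

+√(1/35) ≈ +0.169031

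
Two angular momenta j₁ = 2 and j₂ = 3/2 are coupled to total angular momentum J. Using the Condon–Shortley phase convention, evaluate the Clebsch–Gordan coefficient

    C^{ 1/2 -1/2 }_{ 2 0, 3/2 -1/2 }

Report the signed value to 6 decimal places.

triangle: 3!·1!·0!/5! = 6/120
(j±m)!: 2!·2!·1!·2!·0!·1! = 8
prefactor² = (2J+1)·Δ·N² = 4/5
  k=1: −1/(1!·2!·1!·0!·0!·0!) = -1/2
Σ = -1/2  ⇒  CG² = 4/5·(-1/2)² = 1/5
CG = −√(1/5) = -0.447214

-0.447214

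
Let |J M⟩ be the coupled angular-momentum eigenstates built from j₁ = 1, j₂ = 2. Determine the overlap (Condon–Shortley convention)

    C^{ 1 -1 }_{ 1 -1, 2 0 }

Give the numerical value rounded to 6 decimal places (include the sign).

j₁+j₂−J=2  J+j₁−j₂=0  J−j₁+j₂=2  j₁+j₂+J+1=5
(j₁±m₁, j₂±m₂, J±M) = (0,2,2,2,0,2)
P² = 8/5
sum k=2..2:
  [2] +1/4 = 1/4
S = 1/4
C² = P²·S² = 1/10 ; C = +0.316228

+√(1/10) = +0.316228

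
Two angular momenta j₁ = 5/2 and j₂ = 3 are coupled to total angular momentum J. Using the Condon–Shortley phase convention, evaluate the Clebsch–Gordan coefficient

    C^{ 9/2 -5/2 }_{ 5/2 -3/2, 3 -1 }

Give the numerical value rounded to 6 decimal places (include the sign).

j₁+j₂−J=1  J+j₁−j₂=4  J−j₁+j₂=5  j₁+j₂+J+1=11
(j₁±m₁, j₂±m₂, J±M) = (1,4,2,4,2,7)
P² = 92160/11
sum k=0..1:
  [0] +1/288 = 1/288
  [1] −1/144 = -1/144
S = -1/288
C² = P²·S² = 10/99 ; C = -0.317821

−√(10/99) = -0.317821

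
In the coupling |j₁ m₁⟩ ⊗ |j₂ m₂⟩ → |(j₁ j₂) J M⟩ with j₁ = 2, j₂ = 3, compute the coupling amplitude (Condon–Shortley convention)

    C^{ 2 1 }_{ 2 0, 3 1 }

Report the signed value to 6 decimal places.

+√(1/7) ≈ +0.377964

j₁+j₂−J=3  J+j₁−j₂=1  J−j₁+j₂=3  j₁+j₂+J+1=8
(j₁±m₁, j₂±m₂, J±M) = (2,2,4,2,3,1)
P² = 36/7
sum k=1..2:
  [1] −1/12 = -1/12
  [2] +1/4 = 1/4
S = 1/6
C² = P²·S² = 1/7 ; C = +0.377964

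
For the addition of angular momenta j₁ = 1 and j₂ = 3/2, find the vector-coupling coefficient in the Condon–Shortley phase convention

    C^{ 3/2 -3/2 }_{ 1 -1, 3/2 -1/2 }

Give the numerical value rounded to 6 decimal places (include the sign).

−√(2/5) ≈ -0.632456

triangle: 1!×1!×2!/5! = 2/120
(j±m)!: 0!×2!×1!×2!×0!×3! = 24
prefactor² = (2J+1)×Δ×N² = 8/5
  k=1: −1/(1!×0!×1!×0!×0!×2!) = -1/2
Σ = -1/2  ⇒  CG² = 8/5×(-1/2)² = 2/5
CG = −√(2/5) = -0.632456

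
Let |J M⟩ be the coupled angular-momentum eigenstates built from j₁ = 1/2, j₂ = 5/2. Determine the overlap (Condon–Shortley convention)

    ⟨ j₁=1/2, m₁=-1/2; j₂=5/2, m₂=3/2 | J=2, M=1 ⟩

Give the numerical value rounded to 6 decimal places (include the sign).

−√(2/3) ≈ -0.816497

triangle: 1!×0!×4!/6! = 24/720
(j±m)!: 0!×1!×4!×1!×3!×1! = 144
prefactor² = (2J+1)×Δ×N² = 24
  k=1: −1/(1!×0!×0!×3!×0!×1!) = -1/6
Σ = -1/6  ⇒  CG² = 24×(-1/6)² = 2/3
CG = −√(2/3) = -0.816497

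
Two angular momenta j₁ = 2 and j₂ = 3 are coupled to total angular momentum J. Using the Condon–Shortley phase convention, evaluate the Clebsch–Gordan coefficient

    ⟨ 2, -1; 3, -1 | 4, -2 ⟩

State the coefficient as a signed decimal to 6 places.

j₁+j₂−J=1  J+j₁−j₂=3  J−j₁+j₂=5  j₁+j₂+J+1=10
(j₁±m₁, j₂±m₂, J±M) = (1,3,2,4,2,6)
P² = 5184/7
sum k=0..1:
  [0] +1/72 = 1/72
  [1] −1/48 = -1/48
S = -1/144
C² = P²·S² = 1/28 ; C = -0.188982

−√(1/28) ≈ -0.188982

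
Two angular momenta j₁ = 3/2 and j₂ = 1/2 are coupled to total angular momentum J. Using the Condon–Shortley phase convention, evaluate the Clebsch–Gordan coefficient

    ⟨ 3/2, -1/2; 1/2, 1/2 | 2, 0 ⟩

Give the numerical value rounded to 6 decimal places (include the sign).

+√(1/2) = +0.707107

√[5·0!3!1!/5! · 1!2!1!0!2!2!] = √(2)
  +(−1)^0/∏(0,0,2,1,1,0)! = 1/2  (running 1/2)
⟨..|..⟩ = √(2)·(1/2) = +0.707107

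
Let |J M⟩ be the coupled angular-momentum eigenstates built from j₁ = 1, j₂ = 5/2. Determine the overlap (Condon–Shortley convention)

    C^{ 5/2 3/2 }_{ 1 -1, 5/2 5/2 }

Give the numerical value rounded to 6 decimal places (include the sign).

−√(2/7) = -0.534522

√[6·1!1!4!/7! · 0!2!5!0!4!1!] = √(1152/7)
  +(−1)^1/∏(1,0,1,4,0,0)! = -1/24  (running -1/24)
⟨..|..⟩ = √(1152/7)·(-1/24) = -0.534522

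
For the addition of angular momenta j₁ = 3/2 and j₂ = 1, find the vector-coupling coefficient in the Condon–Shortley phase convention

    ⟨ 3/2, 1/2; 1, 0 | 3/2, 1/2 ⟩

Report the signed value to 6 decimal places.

j₁+j₂−J=1  J+j₁−j₂=2  J−j₁+j₂=1  j₁+j₂+J+1=5
(j₁±m₁, j₂±m₂, J±M) = (2,1,1,1,2,1)
P² = 4/15
sum k=0..1:
  [0] +1/1 = 1
  [1] −1/2 = -1/2
S = 1/2
C² = P²·S² = 1/15 ; C = +0.258199

+√(1/15) = +0.258199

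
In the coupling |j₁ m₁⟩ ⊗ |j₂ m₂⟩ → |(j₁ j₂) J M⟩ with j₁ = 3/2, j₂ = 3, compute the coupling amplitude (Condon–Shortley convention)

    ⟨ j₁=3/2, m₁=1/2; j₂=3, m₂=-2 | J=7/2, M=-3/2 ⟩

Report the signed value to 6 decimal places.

triangle: 1!×2!×5!/9! = 240/362880
(j±m)!: 2!×1!×1!×5!×2!×5! = 57600
prefactor² = (2J+1)×Δ×N² = 6400/21
  k=0: +1/(0!×1!×1!×1!×1!×4!) = 1/24
  k=1: −1/(1!×0!×0!×0!×2!×5!) = -1/240
Σ = 3/80  ⇒  CG² = 6400/21×3/80² = 3/7
CG = +√(3/7) = +0.654654

+√(3/7) ≈ +0.654654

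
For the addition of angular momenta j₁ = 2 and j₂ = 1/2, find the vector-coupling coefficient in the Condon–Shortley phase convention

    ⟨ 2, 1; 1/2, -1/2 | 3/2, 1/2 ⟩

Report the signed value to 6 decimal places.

+√(3/5) ≈ +0.774597

√[4·1!3!0!/5! · 3!1!0!1!2!1!] = √(12/5)
  +(−1)^0/∏(0,1,1,0,2,0)! = 1/2  (running 1/2)
⟨..|..⟩ = √(12/5)·(1/2) = +0.774597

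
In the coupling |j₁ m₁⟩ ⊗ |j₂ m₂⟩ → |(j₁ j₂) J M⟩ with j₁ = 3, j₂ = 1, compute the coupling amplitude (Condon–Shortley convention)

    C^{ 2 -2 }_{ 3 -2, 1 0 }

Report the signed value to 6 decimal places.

-0.487950  (= −√(5/21))

√[5·2!4!0!/7! · 1!5!1!1!0!4!] = √(960/7)
  +(−1)^1/∏(1,1,4,0,0,0)! = -1/24  (running -1/24)
⟨..|..⟩ = √(960/7)·(-1/24) = -0.487950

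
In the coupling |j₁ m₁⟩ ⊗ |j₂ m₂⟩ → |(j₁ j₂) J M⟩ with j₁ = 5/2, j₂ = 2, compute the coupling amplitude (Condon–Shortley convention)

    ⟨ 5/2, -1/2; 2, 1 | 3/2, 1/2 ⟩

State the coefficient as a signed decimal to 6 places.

+0.487950  (= +√(5/21))

√[4·3!2!1!/7! · 2!3!3!1!2!1!] = √(48/35)
  +(−1)^2/∏(2,1,1,1,1,0)! = 1/2  (running 1/2)
  +(−1)^3/∏(3,0,0,0,2,1)! = -1/12  (running 5/12)
⟨..|..⟩ = √(48/35)·(5/12) = +0.487950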